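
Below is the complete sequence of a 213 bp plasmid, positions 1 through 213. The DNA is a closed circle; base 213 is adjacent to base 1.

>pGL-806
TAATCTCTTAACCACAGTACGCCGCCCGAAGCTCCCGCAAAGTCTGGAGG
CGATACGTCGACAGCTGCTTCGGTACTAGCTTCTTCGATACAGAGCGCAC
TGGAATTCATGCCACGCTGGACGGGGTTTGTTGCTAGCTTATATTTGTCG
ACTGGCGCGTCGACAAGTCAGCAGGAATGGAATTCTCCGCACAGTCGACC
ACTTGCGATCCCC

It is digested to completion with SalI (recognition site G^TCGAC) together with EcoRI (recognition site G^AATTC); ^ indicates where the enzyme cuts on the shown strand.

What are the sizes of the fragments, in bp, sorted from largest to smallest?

SalI sites (GTCGAC) start at positions 57, 147, 159, 194.
SalI cuts after the first base of each site, so after positions 57, 147, 159, 194.
EcoRI sites (GAATTC) start at positions 103, 180.
EcoRI cuts after the first base of each site, so after positions 103, 180.
Combined cut positions: 57, 103, 147, 159, 180, 194.
Circular molecule, 6 cuts → 6 fragments:
  58–103 → 46 bp
  104–147 → 44 bp
  148–159 → 12 bp
  160–180 → 21 bp
  181–194 → 14 bp
  195–213 then 1–57 → 19 + 57 = 76 bp
Sorted largest to smallest: 76, 46, 44, 21, 14, 12 bp.

76, 46, 44, 21, 14, 12 bp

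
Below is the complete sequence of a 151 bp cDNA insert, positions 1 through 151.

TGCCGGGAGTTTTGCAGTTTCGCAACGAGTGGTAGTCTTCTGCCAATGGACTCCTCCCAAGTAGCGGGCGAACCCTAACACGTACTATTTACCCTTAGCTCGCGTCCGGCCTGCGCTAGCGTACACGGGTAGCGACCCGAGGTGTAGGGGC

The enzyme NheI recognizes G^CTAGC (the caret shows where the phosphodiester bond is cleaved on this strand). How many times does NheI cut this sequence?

GCTAGC occurs starting at position 115.
NheI cuts at 1 site.

1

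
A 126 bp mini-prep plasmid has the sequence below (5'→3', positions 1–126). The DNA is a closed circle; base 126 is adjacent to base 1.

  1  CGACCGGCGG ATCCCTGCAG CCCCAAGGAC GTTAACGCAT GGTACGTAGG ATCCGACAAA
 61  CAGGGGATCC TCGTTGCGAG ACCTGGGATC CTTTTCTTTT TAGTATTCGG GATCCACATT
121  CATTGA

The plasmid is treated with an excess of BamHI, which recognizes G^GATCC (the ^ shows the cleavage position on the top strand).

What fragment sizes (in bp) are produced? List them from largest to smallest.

BamHI sites (GGATCC) start at positions 9, 49, 65, 86, 110.
BamHI cuts after the first base of each site, so after positions 9, 49, 65, 86, 110.
Circular molecule, 5 cuts → 5 fragments:
  10–49 → 40 bp
  50–65 → 16 bp
  66–86 → 21 bp
  87–110 → 24 bp
  111–126 then 1–9 → 16 + 9 = 25 bp
Sorted largest to smallest: 40, 25, 24, 21, 16 bp.

40, 25, 24, 21, 16 bp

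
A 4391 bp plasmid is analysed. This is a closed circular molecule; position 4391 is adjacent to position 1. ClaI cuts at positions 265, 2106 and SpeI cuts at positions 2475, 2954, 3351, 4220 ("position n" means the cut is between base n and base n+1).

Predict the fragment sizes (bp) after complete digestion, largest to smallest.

1841, 869, 479, 436, 397, 369 bp

Combined cut positions (sorted): 265, 2106, 2475, 2954, 3351, 4220.
Circular molecule, 6 cuts → 6 fragments:
  2106 − 265 = 1841 bp
  2475 − 2106 = 369 bp
  2954 − 2475 = 479 bp
  3351 − 2954 = 397 bp
  4220 − 3351 = 869 bp
  wrap: 4391 − 4220 + 265 = 436 bp
Sorted largest to smallest: 1841, 869, 479, 436, 397, 369 bp.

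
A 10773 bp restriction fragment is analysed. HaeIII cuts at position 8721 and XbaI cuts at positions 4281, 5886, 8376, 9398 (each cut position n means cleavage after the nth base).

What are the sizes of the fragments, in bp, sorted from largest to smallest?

Combined cut positions (sorted): 4281, 5886, 8376, 8721, 9398.
Linear molecule, 5 cuts → 6 fragments:
  4281 − 0 = 4281 bp
  5886 − 4281 = 1605 bp
  8376 − 5886 = 2490 bp
  8721 − 8376 = 345 bp
  9398 − 8721 = 677 bp
  10773 − 9398 = 1375 bp
Sorted largest to smallest: 4281, 2490, 1605, 1375, 677, 345 bp.

4281, 2490, 1605, 1375, 677, 345 bp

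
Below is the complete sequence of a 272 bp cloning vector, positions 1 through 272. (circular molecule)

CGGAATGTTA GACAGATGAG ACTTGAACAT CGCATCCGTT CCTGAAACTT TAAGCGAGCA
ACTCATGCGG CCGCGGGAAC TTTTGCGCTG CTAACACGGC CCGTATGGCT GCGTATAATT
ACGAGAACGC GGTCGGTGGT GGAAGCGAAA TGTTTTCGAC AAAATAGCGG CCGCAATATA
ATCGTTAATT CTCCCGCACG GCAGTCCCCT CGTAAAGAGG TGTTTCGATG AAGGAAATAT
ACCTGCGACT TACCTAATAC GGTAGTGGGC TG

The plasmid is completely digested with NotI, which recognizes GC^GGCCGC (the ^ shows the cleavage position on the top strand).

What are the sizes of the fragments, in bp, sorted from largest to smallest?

172, 100 bp

NotI sites (GCGGCCGC) start at positions 67, 167.
NotI cuts after base 2 of each site, so after positions 68, 168.
Circular molecule, 2 cuts → 2 fragments:
  69–168 → 100 bp
  169–272 then 1–68 → 104 + 68 = 172 bp
Sorted largest to smallest: 172, 100 bp.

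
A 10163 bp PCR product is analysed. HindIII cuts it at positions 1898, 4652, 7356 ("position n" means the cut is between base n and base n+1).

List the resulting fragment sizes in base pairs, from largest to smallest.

2807, 2754, 2704, 1898 bp

Linear molecule, 3 cuts → 4 fragments:
  1898 − 0 = 1898 bp
  4652 − 1898 = 2754 bp
  7356 − 4652 = 2704 bp
  10163 − 7356 = 2807 bp
Sorted largest to smallest: 2807, 2754, 2704, 1898 bp.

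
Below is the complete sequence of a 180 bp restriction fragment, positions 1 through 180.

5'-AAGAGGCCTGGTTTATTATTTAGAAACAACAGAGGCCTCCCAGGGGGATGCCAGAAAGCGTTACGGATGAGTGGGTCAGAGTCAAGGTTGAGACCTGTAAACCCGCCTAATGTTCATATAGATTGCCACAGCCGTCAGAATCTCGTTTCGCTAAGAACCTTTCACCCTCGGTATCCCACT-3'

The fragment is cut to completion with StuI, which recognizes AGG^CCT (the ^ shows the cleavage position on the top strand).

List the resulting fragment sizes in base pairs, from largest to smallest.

145, 29, 6 bp

StuI sites (AGGCCT) start at positions 4, 33.
StuI cuts after base 3 of each site, so after positions 6, 35.
Linear molecule, 2 cuts → 3 fragments:
  1–6 → 6 bp
  7–35 → 29 bp
  36–180 → 145 bp
Sorted largest to smallest: 145, 29, 6 bp.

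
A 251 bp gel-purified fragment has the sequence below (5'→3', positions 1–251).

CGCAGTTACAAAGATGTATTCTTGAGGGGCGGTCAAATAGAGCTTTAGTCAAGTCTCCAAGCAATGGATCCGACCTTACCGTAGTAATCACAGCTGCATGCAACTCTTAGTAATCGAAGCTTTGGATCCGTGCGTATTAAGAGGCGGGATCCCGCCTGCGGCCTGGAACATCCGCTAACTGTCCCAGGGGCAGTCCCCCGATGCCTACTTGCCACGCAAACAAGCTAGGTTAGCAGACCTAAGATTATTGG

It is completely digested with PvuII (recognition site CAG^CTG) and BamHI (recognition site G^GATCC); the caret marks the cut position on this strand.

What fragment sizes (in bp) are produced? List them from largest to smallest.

104, 66, 31, 27, 23 bp

The PvuII site (CAGCTG) starts at position 91.
PvuII cuts after base 3 of each site, so after position 93.
BamHI sites (GGATCC) start at positions 66, 124, 147.
BamHI cuts after the first base of each site, so after positions 66, 124, 147.
Combined cut positions: 66, 93, 124, 147.
Linear molecule, 4 cuts → 5 fragments:
  1–66 → 66 bp
  67–93 → 27 bp
  94–124 → 31 bp
  125–147 → 23 bp
  148–251 → 104 bp
Sorted largest to smallest: 104, 66, 31, 27, 23 bp.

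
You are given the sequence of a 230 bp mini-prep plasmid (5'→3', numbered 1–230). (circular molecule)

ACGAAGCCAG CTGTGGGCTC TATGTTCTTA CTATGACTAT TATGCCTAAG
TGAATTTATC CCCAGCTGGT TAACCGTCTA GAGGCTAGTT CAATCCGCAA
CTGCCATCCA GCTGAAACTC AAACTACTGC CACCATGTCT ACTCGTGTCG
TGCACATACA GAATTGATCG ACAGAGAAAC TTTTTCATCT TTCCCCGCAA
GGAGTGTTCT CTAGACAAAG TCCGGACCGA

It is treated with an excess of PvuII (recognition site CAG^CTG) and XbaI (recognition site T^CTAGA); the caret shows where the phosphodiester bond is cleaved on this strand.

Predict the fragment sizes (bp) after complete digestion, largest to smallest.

PvuII sites (CAGCTG) start at positions 8, 63, 109.
PvuII cuts after base 3 of each site, so after positions 10, 65, 111.
XbaI sites (TCTAGA) start at positions 77, 210.
XbaI cuts after the first base of each site, so after positions 77, 210.
Combined cut positions: 10, 65, 77, 111, 210.
Circular molecule, 5 cuts → 5 fragments:
  11–65 → 55 bp
  66–77 → 12 bp
  78–111 → 34 bp
  112–210 → 99 bp
  211–230 then 1–10 → 20 + 10 = 30 bp
Sorted largest to smallest: 99, 55, 34, 30, 12 bp.

99, 55, 34, 30, 12 bp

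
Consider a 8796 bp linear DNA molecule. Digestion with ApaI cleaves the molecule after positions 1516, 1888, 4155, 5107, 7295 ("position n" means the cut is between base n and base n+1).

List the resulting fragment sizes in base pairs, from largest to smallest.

2267, 2188, 1516, 1501, 952, 372 bp

Linear molecule, 5 cuts → 6 fragments:
  1516 − 0 = 1516 bp
  1888 − 1516 = 372 bp
  4155 − 1888 = 2267 bp
  5107 − 4155 = 952 bp
  7295 − 5107 = 2188 bp
  8796 − 7295 = 1501 bp
Sorted largest to smallest: 2267, 2188, 1516, 1501, 952, 372 bp.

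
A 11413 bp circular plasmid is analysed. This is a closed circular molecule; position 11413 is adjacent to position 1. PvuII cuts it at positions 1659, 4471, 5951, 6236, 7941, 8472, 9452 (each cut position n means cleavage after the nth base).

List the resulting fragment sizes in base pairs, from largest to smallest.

Circular molecule, 7 cuts → 7 fragments:
  4471 − 1659 = 2812 bp
  5951 − 4471 = 1480 bp
  6236 − 5951 = 285 bp
  7941 − 6236 = 1705 bp
  8472 − 7941 = 531 bp
  9452 − 8472 = 980 bp
  wrap: 11413 − 9452 + 1659 = 3620 bp
Sorted largest to smallest: 3620, 2812, 1705, 1480, 980, 531, 285 bp.

3620, 2812, 1705, 1480, 980, 531, 285 bp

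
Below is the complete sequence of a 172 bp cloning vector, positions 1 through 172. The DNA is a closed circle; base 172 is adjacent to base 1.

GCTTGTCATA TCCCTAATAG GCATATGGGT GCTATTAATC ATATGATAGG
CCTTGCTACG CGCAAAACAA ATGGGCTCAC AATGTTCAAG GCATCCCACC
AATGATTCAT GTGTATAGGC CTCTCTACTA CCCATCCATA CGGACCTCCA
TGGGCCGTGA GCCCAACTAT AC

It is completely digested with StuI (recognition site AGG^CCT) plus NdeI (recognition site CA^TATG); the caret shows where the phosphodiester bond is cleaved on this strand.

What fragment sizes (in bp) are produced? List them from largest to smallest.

StuI sites (AGGCCT) start at positions 48, 117.
StuI cuts after base 3 of each site, so after positions 50, 119.
NdeI sites (CATATG) start at positions 22, 40.
NdeI cuts after base 2 of each site, so after positions 23, 41.
Combined cut positions: 23, 41, 50, 119.
Circular molecule, 4 cuts → 4 fragments:
  24–41 → 18 bp
  42–50 → 9 bp
  51–119 → 69 bp
  120–172 then 1–23 → 53 + 23 = 76 bp
Sorted largest to smallest: 76, 69, 18, 9 bp.

76, 69, 18, 9 bp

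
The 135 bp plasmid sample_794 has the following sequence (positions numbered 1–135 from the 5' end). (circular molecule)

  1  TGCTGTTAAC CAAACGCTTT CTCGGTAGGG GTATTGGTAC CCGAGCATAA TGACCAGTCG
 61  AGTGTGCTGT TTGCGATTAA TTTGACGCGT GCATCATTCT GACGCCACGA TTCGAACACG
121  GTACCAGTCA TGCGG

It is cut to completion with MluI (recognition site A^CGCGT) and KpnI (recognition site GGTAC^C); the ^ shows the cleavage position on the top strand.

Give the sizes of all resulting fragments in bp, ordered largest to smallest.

The MluI site (ACGCGT) starts at position 85.
MluI cuts after the first base of each site, so after position 85.
KpnI sites (GGTACC) start at positions 36, 120.
KpnI cuts after base 5 of each site (before the last base), so after positions 40, 124.
Combined cut positions: 40, 85, 124.
Circular molecule, 3 cuts → 3 fragments:
  41–85 → 45 bp
  86–124 → 39 bp
  125–135 then 1–40 → 11 + 40 = 51 bp
Sorted largest to smallest: 51, 45, 39 bp.

51, 45, 39 bp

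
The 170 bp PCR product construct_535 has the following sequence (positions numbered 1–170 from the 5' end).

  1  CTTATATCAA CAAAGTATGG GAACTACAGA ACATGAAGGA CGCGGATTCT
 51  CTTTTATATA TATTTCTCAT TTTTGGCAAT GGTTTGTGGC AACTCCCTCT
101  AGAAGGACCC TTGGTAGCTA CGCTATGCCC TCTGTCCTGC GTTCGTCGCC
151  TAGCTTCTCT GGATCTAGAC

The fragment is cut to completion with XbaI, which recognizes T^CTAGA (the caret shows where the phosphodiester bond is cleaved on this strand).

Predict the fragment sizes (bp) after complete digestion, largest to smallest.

98, 66, 6 bp

XbaI sites (TCTAGA) start at positions 98, 164.
XbaI cuts after the first base of each site, so after positions 98, 164.
Linear molecule, 2 cuts → 3 fragments:
  1–98 → 98 bp
  99–164 → 66 bp
  165–170 → 6 bp
Sorted largest to smallest: 98, 66, 6 bp.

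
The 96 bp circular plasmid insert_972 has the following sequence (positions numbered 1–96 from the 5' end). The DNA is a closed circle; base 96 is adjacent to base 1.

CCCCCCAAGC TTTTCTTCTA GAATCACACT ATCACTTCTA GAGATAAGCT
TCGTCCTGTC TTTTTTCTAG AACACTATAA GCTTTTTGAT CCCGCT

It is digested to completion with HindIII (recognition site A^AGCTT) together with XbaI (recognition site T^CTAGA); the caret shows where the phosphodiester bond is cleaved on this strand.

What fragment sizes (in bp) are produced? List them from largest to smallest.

24, 20, 20, 13, 10, 9 bp

HindIII sites (AAGCTT) start at positions 7, 46, 79.
HindIII cuts after the first base of each site, so after positions 7, 46, 79.
XbaI sites (TCTAGA) start at positions 17, 37, 66.
XbaI cuts after the first base of each site, so after positions 17, 37, 66.
Combined cut positions: 7, 17, 37, 46, 66, 79.
Circular molecule, 6 cuts → 6 fragments:
  8–17 → 10 bp
  18–37 → 20 bp
  38–46 → 9 bp
  47–66 → 20 bp
  67–79 → 13 bp
  80–96 then 1–7 → 17 + 7 = 24 bp
Sorted largest to smallest: 24, 20, 20, 13, 10, 9 bp.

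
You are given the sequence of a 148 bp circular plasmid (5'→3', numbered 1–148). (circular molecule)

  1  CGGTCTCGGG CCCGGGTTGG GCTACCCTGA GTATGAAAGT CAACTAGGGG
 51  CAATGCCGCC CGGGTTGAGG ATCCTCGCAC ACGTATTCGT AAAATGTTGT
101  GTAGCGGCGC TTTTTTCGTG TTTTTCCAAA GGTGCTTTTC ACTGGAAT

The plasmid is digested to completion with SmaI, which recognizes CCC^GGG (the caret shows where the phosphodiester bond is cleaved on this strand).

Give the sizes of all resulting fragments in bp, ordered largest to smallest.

SmaI sites (CCCGGG) start at positions 11, 59.
SmaI cuts after base 3 of each site, so after positions 13, 61.
Circular molecule, 2 cuts → 2 fragments:
  14–61 → 48 bp
  62–148 then 1–13 → 87 + 13 = 100 bp
Sorted largest to smallest: 100, 48 bp.

100, 48 bp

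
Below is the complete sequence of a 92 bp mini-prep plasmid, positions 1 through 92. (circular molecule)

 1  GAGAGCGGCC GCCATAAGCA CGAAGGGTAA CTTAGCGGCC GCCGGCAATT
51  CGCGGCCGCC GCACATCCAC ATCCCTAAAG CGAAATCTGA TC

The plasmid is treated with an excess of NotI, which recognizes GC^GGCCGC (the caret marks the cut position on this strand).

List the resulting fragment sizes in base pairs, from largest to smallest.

NotI sites (GCGGCCGC) start at positions 5, 35, 52.
NotI cuts after base 2 of each site, so after positions 6, 36, 53.
Circular molecule, 3 cuts → 3 fragments:
  7–36 → 30 bp
  37–53 → 17 bp
  54–92 then 1–6 → 39 + 6 = 45 bp
Sorted largest to smallest: 45, 30, 17 bp.

45, 30, 17 bp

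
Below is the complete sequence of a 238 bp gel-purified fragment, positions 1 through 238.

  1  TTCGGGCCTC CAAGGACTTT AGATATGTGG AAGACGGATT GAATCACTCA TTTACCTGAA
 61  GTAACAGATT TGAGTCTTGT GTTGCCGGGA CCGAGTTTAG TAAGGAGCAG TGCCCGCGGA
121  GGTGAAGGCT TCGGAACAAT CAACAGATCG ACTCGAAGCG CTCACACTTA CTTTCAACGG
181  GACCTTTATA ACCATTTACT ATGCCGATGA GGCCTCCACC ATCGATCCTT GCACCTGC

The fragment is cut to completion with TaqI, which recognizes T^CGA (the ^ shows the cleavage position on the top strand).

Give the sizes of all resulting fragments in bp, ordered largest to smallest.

148, 69, 16, 5 bp

TaqI sites (TCGA) start at positions 148, 153, 222.
TaqI cuts after the first base of each site, so after positions 148, 153, 222.
Linear molecule, 3 cuts → 4 fragments:
  1–148 → 148 bp
  149–153 → 5 bp
  154–222 → 69 bp
  223–238 → 16 bp
Sorted largest to smallest: 148, 69, 16, 5 bp.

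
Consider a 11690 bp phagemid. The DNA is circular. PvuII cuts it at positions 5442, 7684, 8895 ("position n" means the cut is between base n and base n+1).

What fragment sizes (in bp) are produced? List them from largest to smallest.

8237, 2242, 1211 bp

Circular molecule, 3 cuts → 3 fragments:
  7684 − 5442 = 2242 bp
  8895 − 7684 = 1211 bp
  wrap: 11690 − 8895 + 5442 = 8237 bp
Sorted largest to smallest: 8237, 2242, 1211 bp.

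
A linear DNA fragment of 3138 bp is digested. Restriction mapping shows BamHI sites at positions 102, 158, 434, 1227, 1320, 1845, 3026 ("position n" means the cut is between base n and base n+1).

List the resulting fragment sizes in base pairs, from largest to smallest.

Linear molecule, 7 cuts → 8 fragments:
  102 − 0 = 102 bp
  158 − 102 = 56 bp
  434 − 158 = 276 bp
  1227 − 434 = 793 bp
  1320 − 1227 = 93 bp
  1845 − 1320 = 525 bp
  3026 − 1845 = 1181 bp
  3138 − 3026 = 112 bp
Sorted largest to smallest: 1181, 793, 525, 276, 112, 102, 93, 56 bp.

1181, 793, 525, 276, 112, 102, 93, 56 bp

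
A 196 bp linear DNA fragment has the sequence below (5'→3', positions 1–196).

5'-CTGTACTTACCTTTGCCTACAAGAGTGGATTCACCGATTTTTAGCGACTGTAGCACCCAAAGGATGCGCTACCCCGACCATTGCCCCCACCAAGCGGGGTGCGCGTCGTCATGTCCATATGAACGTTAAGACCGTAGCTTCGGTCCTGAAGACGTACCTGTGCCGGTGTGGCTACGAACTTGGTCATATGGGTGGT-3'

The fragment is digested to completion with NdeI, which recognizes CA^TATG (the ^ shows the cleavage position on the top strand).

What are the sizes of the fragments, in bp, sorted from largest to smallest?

117, 69, 10 bp

NdeI sites (CATATG) start at positions 116, 185.
NdeI cuts after base 2 of each site, so after positions 117, 186.
Linear molecule, 2 cuts → 3 fragments:
  1–117 → 117 bp
  118–186 → 69 bp
  187–196 → 10 bp
Sorted largest to smallest: 117, 69, 10 bp.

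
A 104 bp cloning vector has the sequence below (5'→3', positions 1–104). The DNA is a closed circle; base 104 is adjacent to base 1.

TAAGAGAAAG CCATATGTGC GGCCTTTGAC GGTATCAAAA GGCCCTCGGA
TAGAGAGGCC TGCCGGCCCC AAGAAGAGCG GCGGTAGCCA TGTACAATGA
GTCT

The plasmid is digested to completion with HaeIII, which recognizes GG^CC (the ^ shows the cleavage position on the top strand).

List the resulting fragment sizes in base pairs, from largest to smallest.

60, 20, 16, 8 bp

HaeIII sites (GGCC) start at positions 21, 41, 57, 65.
HaeIII cuts after base 2 of each site, so after positions 22, 42, 58, 66.
Circular molecule, 4 cuts → 4 fragments:
  23–42 → 20 bp
  43–58 → 16 bp
  59–66 → 8 bp
  67–104 then 1–22 → 38 + 22 = 60 bp
Sorted largest to smallest: 60, 20, 16, 8 bp.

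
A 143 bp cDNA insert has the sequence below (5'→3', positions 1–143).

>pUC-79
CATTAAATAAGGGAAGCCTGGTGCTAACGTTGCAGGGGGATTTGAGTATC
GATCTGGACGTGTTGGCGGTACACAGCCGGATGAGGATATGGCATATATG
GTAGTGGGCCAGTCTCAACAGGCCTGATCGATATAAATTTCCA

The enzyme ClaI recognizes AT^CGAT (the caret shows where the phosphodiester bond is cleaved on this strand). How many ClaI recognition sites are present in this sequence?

2

ATCGAT occurs starting at positions 48, 127.
ClaI cuts at 2 sites.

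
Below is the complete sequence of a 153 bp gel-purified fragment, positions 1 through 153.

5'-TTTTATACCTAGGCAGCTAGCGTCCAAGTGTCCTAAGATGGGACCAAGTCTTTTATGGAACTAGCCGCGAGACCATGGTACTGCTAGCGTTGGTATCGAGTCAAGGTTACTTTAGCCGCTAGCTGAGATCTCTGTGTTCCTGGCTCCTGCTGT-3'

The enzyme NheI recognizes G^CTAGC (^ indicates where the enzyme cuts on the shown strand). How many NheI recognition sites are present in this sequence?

GCTAGC occurs starting at positions 16, 83, 118.
NheI cuts at 3 sites.

3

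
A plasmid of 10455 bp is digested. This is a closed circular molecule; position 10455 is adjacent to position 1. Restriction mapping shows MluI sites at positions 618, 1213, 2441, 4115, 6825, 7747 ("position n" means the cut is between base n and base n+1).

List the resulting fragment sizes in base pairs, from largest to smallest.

3326, 2710, 1674, 1228, 922, 595 bp

Circular molecule, 6 cuts → 6 fragments:
  1213 − 618 = 595 bp
  2441 − 1213 = 1228 bp
  4115 − 2441 = 1674 bp
  6825 − 4115 = 2710 bp
  7747 − 6825 = 922 bp
  wrap: 10455 − 7747 + 618 = 3326 bp
Sorted largest to smallest: 3326, 2710, 1674, 1228, 922, 595 bp.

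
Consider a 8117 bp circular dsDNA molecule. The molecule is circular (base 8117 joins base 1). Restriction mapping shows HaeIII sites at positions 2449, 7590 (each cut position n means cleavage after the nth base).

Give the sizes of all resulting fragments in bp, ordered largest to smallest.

Circular molecule, 2 cuts → 2 fragments:
  7590 − 2449 = 5141 bp
  wrap: 8117 − 7590 + 2449 = 2976 bp
Sorted largest to smallest: 5141, 2976 bp.

5141, 2976 bp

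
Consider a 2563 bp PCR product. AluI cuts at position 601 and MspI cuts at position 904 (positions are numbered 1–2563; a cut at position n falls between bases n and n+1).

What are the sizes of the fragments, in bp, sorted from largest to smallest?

Combined cut positions (sorted): 601, 904.
Linear molecule, 2 cuts → 3 fragments:
  601 − 0 = 601 bp
  904 − 601 = 303 bp
  2563 − 904 = 1659 bp
Sorted largest to smallest: 1659, 601, 303 bp.

1659, 601, 303 bp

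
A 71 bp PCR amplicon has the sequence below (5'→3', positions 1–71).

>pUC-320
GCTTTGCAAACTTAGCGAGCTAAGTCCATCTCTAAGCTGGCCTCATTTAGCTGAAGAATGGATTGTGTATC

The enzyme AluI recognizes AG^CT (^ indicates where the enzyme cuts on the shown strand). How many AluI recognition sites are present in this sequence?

AGCT occurs starting at positions 18, 35, 49.
AluI cuts at 3 sites.

3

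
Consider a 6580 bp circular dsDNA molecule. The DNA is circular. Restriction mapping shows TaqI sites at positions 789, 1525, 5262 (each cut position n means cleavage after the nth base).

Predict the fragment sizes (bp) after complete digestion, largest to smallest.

Circular molecule, 3 cuts → 3 fragments:
  1525 − 789 = 736 bp
  5262 − 1525 = 3737 bp
  wrap: 6580 − 5262 + 789 = 2107 bp
Sorted largest to smallest: 3737, 2107, 736 bp.

3737, 2107, 736 bp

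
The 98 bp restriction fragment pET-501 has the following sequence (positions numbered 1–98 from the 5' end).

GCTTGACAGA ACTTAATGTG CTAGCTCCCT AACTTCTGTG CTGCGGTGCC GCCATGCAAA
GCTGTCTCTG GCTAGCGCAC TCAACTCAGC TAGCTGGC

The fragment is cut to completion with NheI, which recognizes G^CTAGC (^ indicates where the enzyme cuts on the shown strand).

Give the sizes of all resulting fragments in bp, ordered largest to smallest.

51, 20, 18, 9 bp

NheI sites (GCTAGC) start at positions 20, 71, 89.
NheI cuts after the first base of each site, so after positions 20, 71, 89.
Linear molecule, 3 cuts → 4 fragments:
  1–20 → 20 bp
  21–71 → 51 bp
  72–89 → 18 bp
  90–98 → 9 bp
Sorted largest to smallest: 51, 20, 18, 9 bp.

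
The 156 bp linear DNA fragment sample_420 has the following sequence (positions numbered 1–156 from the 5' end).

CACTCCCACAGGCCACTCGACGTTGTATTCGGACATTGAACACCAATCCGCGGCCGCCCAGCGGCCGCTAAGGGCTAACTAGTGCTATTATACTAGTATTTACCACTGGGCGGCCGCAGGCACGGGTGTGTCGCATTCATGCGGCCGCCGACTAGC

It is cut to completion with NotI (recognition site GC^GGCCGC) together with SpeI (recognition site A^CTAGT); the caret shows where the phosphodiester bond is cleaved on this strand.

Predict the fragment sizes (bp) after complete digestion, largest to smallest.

51, 31, 19, 16, 14, 14, 11 bp

NotI sites (GCGGCCGC) start at positions 50, 61, 110, 141.
NotI cuts after base 2 of each site, so after positions 51, 62, 111, 142.
SpeI sites (ACTAGT) start at positions 78, 92.
SpeI cuts after the first base of each site, so after positions 78, 92.
Combined cut positions: 51, 62, 78, 92, 111, 142.
Linear molecule, 6 cuts → 7 fragments:
  1–51 → 51 bp
  52–62 → 11 bp
  63–78 → 16 bp
  79–92 → 14 bp
  93–111 → 19 bp
  112–142 → 31 bp
  143–156 → 14 bp
Sorted largest to smallest: 51, 31, 19, 16, 14, 14, 11 bp.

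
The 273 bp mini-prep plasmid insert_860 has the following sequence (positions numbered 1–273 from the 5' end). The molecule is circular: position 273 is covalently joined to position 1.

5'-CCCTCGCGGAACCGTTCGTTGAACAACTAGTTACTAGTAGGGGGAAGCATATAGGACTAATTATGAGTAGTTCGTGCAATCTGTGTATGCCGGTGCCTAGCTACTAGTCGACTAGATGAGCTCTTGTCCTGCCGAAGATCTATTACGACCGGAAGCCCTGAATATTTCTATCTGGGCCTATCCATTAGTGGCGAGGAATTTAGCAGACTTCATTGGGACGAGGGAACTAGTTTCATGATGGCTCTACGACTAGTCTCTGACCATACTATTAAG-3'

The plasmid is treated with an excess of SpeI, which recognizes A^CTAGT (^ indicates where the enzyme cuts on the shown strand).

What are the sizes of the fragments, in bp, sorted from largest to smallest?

123, 70, 50, 23, 7 bp

SpeI sites (ACTAGT) start at positions 26, 33, 103, 226, 249.
SpeI cuts after the first base of each site, so after positions 26, 33, 103, 226, 249.
Circular molecule, 5 cuts → 5 fragments:
  27–33 → 7 bp
  34–103 → 70 bp
  104–226 → 123 bp
  227–249 → 23 bp
  250–273 then 1–26 → 24 + 26 = 50 bp
Sorted largest to smallest: 123, 70, 50, 23, 7 bp.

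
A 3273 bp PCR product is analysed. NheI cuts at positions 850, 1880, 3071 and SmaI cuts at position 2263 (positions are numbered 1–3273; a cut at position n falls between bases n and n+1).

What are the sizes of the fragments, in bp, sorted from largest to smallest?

Combined cut positions (sorted): 850, 1880, 2263, 3071.
Linear molecule, 4 cuts → 5 fragments:
  850 − 0 = 850 bp
  1880 − 850 = 1030 bp
  2263 − 1880 = 383 bp
  3071 − 2263 = 808 bp
  3273 − 3071 = 202 bp
Sorted largest to smallest: 1030, 850, 808, 383, 202 bp.

1030, 850, 808, 383, 202 bp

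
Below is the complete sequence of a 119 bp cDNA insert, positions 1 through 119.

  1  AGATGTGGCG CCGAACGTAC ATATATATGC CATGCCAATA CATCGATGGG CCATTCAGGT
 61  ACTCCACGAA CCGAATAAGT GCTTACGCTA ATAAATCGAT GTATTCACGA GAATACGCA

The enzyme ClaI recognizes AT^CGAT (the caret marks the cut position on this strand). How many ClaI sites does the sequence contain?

ATCGAT occurs starting at positions 42, 95.
ClaI cuts at 2 sites.

2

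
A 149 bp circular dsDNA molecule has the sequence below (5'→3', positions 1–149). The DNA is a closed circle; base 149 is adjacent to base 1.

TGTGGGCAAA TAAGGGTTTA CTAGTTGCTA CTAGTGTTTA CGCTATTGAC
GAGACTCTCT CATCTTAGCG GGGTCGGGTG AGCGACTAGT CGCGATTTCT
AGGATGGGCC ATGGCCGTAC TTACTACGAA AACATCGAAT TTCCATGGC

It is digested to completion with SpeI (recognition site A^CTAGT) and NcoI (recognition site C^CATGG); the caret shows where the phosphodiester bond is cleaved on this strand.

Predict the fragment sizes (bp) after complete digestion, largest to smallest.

SpeI sites (ACTAGT) start at positions 20, 30, 85.
SpeI cuts after the first base of each site, so after positions 20, 30, 85.
NcoI sites (CCATGG) start at positions 109, 143.
NcoI cuts after the first base of each site, so after positions 109, 143.
Combined cut positions: 20, 30, 85, 109, 143.
Circular molecule, 5 cuts → 5 fragments:
  21–30 → 10 bp
  31–85 → 55 bp
  86–109 → 24 bp
  110–143 → 34 bp
  144–149 then 1–20 → 6 + 20 = 26 bp
Sorted largest to smallest: 55, 34, 26, 24, 10 bp.

55, 34, 26, 24, 10 bp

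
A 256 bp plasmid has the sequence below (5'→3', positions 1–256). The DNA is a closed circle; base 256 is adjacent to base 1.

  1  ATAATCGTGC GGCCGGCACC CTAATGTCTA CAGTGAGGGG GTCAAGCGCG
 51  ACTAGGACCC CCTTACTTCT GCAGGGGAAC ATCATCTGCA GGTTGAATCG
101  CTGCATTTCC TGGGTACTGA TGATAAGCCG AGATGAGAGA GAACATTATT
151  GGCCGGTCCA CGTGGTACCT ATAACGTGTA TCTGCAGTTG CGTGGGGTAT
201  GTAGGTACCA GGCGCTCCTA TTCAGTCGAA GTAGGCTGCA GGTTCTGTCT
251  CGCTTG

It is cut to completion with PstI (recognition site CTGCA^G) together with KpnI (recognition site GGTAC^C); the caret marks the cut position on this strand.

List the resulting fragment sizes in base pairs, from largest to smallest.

89, 78, 32, 22, 18, 17 bp

PstI sites (CTGCAG) start at positions 69, 86, 182, 236.
PstI cuts after base 5 of each site (before the last base), so after positions 73, 90, 186, 240.
KpnI sites (GGTACC) start at positions 164, 204.
KpnI cuts after base 5 of each site (before the last base), so after positions 168, 208.
Combined cut positions: 73, 90, 168, 186, 208, 240.
Circular molecule, 6 cuts → 6 fragments:
  74–90 → 17 bp
  91–168 → 78 bp
  169–186 → 18 bp
  187–208 → 22 bp
  209–240 → 32 bp
  241–256 then 1–73 → 16 + 73 = 89 bp
Sorted largest to smallest: 89, 78, 32, 22, 18, 17 bp.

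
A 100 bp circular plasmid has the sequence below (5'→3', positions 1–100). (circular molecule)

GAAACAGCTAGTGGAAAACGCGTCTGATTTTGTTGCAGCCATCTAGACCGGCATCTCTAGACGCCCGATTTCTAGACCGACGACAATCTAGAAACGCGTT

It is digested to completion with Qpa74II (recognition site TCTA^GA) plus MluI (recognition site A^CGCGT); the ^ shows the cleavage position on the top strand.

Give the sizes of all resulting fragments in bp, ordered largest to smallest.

27, 24, 16, 15, 14, 4 bp

Qpa74II sites (TCTAGA) start at positions 42, 56, 71, 87.
Qpa74II cuts after base 4 of each site, so after positions 45, 59, 74, 90.
MluI sites (ACGCGT) start at positions 18, 94.
MluI cuts after the first base of each site, so after positions 18, 94.
Combined cut positions: 18, 45, 59, 74, 90, 94.
Circular molecule, 6 cuts → 6 fragments:
  19–45 → 27 bp
  46–59 → 14 bp
  60–74 → 15 bp
  75–90 → 16 bp
  91–94 → 4 bp
  95–100 then 1–18 → 6 + 18 = 24 bp
Sorted largest to smallest: 27, 24, 16, 15, 14, 4 bp.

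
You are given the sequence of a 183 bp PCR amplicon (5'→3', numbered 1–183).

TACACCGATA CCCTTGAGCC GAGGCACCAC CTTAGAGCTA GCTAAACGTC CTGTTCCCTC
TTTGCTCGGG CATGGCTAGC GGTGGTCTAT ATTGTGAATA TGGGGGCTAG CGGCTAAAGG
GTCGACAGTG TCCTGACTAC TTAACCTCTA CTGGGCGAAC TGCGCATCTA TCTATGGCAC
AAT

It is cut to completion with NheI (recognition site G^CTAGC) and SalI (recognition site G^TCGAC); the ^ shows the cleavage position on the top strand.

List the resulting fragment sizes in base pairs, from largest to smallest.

NheI sites (GCTAGC) start at positions 37, 75, 106.
NheI cuts after the first base of each site, so after positions 37, 75, 106.
The SalI site (GTCGAC) starts at position 121.
SalI cuts after the first base of each site, so after position 121.
Combined cut positions: 37, 75, 106, 121.
Linear molecule, 4 cuts → 5 fragments:
  1–37 → 37 bp
  38–75 → 38 bp
  76–106 → 31 bp
  107–121 → 15 bp
  122–183 → 62 bp
Sorted largest to smallest: 62, 38, 37, 31, 15 bp.

62, 38, 37, 31, 15 bp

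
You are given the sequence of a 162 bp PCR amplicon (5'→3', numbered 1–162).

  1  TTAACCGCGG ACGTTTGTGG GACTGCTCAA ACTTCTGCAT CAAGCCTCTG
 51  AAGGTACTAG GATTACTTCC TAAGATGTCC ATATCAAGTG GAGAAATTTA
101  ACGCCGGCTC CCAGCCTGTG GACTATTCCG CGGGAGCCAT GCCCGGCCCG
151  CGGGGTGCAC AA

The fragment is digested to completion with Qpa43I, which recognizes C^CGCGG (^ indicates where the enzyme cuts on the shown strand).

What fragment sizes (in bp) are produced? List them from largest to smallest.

Qpa43I sites (CCGCGG) start at positions 5, 128, 148.
Qpa43I cuts after the first base of each site, so after positions 5, 128, 148.
Linear molecule, 3 cuts → 4 fragments:
  1–5 → 5 bp
  6–128 → 123 bp
  129–148 → 20 bp
  149–162 → 14 bp
Sorted largest to smallest: 123, 20, 14, 5 bp.

123, 20, 14, 5 bp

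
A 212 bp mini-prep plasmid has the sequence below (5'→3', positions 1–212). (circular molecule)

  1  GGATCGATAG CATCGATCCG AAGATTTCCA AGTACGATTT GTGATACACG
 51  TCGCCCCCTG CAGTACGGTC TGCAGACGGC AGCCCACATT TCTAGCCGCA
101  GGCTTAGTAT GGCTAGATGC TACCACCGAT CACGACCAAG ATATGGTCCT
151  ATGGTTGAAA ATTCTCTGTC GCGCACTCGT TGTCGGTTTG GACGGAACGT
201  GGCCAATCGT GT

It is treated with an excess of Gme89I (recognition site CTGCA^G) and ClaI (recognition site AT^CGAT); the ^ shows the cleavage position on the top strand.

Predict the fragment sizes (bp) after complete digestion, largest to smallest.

Gme89I sites (CTGCAG) start at positions 58, 70.
Gme89I cuts after base 5 of each site (before the last base), so after positions 62, 74.
ClaI sites (ATCGAT) start at positions 3, 12.
ClaI cuts after base 2 of each site, so after positions 4, 13.
Combined cut positions: 4, 13, 62, 74.
Circular molecule, 4 cuts → 4 fragments:
  5–13 → 9 bp
  14–62 → 49 bp
  63–74 → 12 bp
  75–212 then 1–4 → 138 + 4 = 142 bp
Sorted largest to smallest: 142, 49, 12, 9 bp.

142, 49, 12, 9 bp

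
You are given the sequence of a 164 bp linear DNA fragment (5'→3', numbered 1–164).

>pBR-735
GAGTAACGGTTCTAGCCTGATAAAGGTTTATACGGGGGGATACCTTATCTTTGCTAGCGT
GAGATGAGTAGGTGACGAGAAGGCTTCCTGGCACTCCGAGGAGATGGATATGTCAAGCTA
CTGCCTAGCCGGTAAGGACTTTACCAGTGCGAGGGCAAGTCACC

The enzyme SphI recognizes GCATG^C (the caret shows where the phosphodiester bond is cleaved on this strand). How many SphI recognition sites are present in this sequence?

No occurrence of GCATGC is present in the sequence.
SphI does not cut: 0 sites.

0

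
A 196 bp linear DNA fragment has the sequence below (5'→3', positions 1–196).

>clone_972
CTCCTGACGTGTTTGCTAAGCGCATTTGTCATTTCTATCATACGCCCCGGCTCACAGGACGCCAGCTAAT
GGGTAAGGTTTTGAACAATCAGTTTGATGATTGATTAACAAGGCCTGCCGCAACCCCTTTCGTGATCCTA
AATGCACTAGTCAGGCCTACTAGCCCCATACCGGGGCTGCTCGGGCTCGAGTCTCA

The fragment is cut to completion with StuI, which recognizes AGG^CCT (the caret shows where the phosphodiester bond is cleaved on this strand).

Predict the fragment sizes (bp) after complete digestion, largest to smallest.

113, 42, 41 bp

StuI sites (AGGCCT) start at positions 111, 153.
StuI cuts after base 3 of each site, so after positions 113, 155.
Linear molecule, 2 cuts → 3 fragments:
  1–113 → 113 bp
  114–155 → 42 bp
  156–196 → 41 bp
Sorted largest to smallest: 113, 42, 41 bp.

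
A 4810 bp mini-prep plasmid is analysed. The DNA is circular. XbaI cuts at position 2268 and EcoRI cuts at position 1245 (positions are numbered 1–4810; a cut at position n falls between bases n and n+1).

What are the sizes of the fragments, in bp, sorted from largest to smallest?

Combined cut positions (sorted): 1245, 2268.
Circular molecule, 2 cuts → 2 fragments:
  2268 − 1245 = 1023 bp
  wrap: 4810 − 2268 + 1245 = 3787 bp
Sorted largest to smallest: 3787, 1023 bp.

3787, 1023 bp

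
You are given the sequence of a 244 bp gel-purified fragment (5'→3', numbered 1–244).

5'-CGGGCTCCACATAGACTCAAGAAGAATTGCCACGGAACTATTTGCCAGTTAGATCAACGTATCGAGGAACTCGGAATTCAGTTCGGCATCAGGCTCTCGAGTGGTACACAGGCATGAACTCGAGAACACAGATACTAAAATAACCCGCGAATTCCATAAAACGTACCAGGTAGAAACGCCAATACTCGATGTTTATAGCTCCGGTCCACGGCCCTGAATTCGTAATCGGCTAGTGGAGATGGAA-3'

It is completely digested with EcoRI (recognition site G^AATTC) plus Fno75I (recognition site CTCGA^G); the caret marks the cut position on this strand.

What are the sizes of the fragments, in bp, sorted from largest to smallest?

74, 67, 28, 26, 26, 23 bp

EcoRI sites (GAATTC) start at positions 74, 149, 216.
EcoRI cuts after the first base of each site, so after positions 74, 149, 216.
Fno75I sites (CTCGAG) start at positions 96, 119.
Fno75I cuts after base 5 of each site (before the last base), so after positions 100, 123.
Combined cut positions: 74, 100, 123, 149, 216.
Linear molecule, 5 cuts → 6 fragments:
  1–74 → 74 bp
  75–100 → 26 bp
  101–123 → 23 bp
  124–149 → 26 bp
  150–216 → 67 bp
  217–244 → 28 bp
Sorted largest to smallest: 74, 67, 28, 26, 26, 23 bp.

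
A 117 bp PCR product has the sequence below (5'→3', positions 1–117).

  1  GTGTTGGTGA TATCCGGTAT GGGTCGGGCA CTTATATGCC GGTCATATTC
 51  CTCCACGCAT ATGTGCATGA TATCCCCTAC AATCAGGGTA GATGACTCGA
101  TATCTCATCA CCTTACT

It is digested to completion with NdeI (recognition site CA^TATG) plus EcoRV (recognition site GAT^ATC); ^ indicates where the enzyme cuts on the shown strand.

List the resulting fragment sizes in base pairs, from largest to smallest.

The NdeI site (CATATG) starts at position 58.
NdeI cuts after base 2 of each site, so after position 59.
EcoRV sites (GATATC) start at positions 9, 69, 99.
EcoRV cuts after base 3 of each site, so after positions 11, 71, 101.
Combined cut positions: 11, 59, 71, 101.
Linear molecule, 4 cuts → 5 fragments:
  1–11 → 11 bp
  12–59 → 48 bp
  60–71 → 12 bp
  72–101 → 30 bp
  102–117 → 16 bp
Sorted largest to smallest: 48, 30, 16, 12, 11 bp.

48, 30, 16, 12, 11 bp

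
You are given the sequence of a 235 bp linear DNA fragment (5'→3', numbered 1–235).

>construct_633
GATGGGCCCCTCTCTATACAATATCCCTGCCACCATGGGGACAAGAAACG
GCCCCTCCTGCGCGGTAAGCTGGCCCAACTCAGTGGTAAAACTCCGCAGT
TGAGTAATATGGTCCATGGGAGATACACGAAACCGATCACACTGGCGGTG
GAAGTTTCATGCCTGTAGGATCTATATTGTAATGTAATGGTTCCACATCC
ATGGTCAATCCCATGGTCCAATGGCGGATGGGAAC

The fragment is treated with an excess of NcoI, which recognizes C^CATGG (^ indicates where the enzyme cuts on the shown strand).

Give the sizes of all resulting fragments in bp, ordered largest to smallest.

NcoI sites (CCATGG) start at positions 33, 114, 199, 211.
NcoI cuts after the first base of each site, so after positions 33, 114, 199, 211.
Linear molecule, 4 cuts → 5 fragments:
  1–33 → 33 bp
  34–114 → 81 bp
  115–199 → 85 bp
  200–211 → 12 bp
  212–235 → 24 bp
Sorted largest to smallest: 85, 81, 33, 24, 12 bp.

85, 81, 33, 24, 12 bp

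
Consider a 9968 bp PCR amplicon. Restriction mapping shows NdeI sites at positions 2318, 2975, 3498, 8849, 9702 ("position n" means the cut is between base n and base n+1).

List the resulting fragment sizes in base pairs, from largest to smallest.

Linear molecule, 5 cuts → 6 fragments:
  2318 − 0 = 2318 bp
  2975 − 2318 = 657 bp
  3498 − 2975 = 523 bp
  8849 − 3498 = 5351 bp
  9702 − 8849 = 853 bp
  9968 − 9702 = 266 bp
Sorted largest to smallest: 5351, 2318, 853, 657, 523, 266 bp.

5351, 2318, 853, 657, 523, 266 bp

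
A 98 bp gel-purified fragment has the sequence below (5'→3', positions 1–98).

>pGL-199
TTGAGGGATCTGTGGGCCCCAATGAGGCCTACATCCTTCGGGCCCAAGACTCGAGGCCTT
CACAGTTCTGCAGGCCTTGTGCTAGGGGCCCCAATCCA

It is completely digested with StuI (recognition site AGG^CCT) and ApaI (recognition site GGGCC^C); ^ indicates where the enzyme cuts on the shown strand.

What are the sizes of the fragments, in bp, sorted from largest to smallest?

18, 18, 17, 16, 12, 9, 8 bp

StuI sites (AGGCCT) start at positions 25, 54, 72.
StuI cuts after base 3 of each site, so after positions 27, 56, 74.
ApaI sites (GGGCCC) start at positions 14, 40, 86.
ApaI cuts after base 5 of each site (before the last base), so after positions 18, 44, 90.
Combined cut positions: 18, 27, 44, 56, 74, 90.
Linear molecule, 6 cuts → 7 fragments:
  1–18 → 18 bp
  19–27 → 9 bp
  28–44 → 17 bp
  45–56 → 12 bp
  57–74 → 18 bp
  75–90 → 16 bp
  91–98 → 8 bp
Sorted largest to smallest: 18, 18, 17, 16, 12, 9, 8 bp.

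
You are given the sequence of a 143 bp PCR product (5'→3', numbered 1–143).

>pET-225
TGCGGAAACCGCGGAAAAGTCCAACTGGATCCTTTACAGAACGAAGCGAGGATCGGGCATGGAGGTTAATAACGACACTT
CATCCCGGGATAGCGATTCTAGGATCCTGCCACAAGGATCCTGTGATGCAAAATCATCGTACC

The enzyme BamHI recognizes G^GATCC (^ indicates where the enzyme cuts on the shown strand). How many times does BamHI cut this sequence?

3

GGATCC occurs starting at positions 27, 102, 116.
BamHI cuts at 3 sites.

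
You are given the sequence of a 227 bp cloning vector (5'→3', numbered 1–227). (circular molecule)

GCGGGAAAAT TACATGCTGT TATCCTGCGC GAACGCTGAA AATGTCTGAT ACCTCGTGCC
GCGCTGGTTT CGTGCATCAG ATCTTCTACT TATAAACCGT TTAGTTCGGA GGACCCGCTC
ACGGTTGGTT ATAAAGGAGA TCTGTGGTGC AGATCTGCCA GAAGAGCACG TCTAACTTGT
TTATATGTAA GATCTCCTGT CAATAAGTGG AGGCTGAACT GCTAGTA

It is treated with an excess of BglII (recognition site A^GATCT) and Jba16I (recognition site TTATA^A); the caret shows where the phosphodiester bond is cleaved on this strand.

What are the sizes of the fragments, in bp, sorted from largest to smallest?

116, 39, 39, 15, 13, 5 bp

BglII sites (AGATCT) start at positions 79, 138, 151, 190.
BglII cuts after the first base of each site, so after positions 79, 138, 151, 190.
Jba16I sites (TTATAA) start at positions 90, 129.
Jba16I cuts after base 5 of each site (before the last base), so after positions 94, 133.
Combined cut positions: 79, 94, 133, 138, 151, 190.
Circular molecule, 6 cuts → 6 fragments:
  80–94 → 15 bp
  95–133 → 39 bp
  134–138 → 5 bp
  139–151 → 13 bp
  152–190 → 39 bp
  191–227 then 1–79 → 37 + 79 = 116 bp
Sorted largest to smallest: 116, 39, 39, 15, 13, 5 bp.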